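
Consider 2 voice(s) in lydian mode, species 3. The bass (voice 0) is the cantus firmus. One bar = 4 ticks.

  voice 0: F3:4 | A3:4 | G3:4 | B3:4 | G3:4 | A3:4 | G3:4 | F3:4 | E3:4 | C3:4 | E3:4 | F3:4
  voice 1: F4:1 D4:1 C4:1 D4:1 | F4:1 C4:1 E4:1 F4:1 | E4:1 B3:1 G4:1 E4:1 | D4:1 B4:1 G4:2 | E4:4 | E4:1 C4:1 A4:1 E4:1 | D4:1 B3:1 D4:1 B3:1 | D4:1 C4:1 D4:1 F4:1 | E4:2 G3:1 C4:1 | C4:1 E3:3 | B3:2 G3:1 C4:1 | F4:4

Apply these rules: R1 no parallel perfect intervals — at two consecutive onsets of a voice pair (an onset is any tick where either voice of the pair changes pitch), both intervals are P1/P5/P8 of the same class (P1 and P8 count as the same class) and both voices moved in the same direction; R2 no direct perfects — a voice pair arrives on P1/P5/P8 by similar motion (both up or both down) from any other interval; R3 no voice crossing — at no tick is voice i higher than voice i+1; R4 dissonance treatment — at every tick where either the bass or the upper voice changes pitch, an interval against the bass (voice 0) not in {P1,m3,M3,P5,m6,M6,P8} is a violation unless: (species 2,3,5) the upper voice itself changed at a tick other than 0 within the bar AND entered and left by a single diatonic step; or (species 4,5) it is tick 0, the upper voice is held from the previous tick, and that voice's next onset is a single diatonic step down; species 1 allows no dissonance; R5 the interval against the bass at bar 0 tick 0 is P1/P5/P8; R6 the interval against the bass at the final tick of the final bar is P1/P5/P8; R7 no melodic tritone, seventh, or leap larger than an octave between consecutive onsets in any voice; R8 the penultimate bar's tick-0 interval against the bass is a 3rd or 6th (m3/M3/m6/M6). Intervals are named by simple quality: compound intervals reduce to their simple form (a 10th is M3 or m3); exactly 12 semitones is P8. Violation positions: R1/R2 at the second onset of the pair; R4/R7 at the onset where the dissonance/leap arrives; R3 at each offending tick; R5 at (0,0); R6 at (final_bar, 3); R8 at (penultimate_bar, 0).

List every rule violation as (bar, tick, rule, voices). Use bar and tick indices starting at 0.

bar 0: v0=F3 v1=F4 downbeat P8
bar 1: v0=A3 v1=F4 downbeat m6
bar 2: v0=G3 v1=E4 downbeat M6
bar 3: v0=B3 v1=D4 downbeat m3
bar 4: v0=G3 v1=E4 downbeat M6
bar 5: v0=A3 v1=E4 downbeat P5
bar 6: v0=G3 v1=D4 downbeat P5
bar 7: v0=F3 v1=D4 downbeat M6
bar 8: v0=E3 v1=E4 downbeat P8
bar 9: v0=C3 v1=C4 downbeat P8
bar 10: v0=E3 v1=B3 downbeat P5
bar 11: v0=F3 v1=F4 downbeat P8
  -> R1 @ bar 6 tick 0 v(0, 1): A3/E4 P5 -> G3/D4 P5 similar
  -> R1 @ bar 8 tick 0 v(0, 1): F3/F4 P8 -> E3/E4 P8 similar
  -> R2 @ bar 10 tick 0 v(0, 1): C3/E3 M3 -> E3/B3 P5 similar
  -> R8 @ bar 10 tick 0 v(0, 1): penult P5 not 3rd/6th
  -> R2 @ bar 11 tick 0 v(0, 1): E3/C4 m6 -> F3/F4 P8 similar

(6, 0, R1, (0, 1))
(8, 0, R1, (0, 1))
(10, 0, R2, (0, 1))
(10, 0, R8, (0, 1))
(11, 0, R2, (0, 1))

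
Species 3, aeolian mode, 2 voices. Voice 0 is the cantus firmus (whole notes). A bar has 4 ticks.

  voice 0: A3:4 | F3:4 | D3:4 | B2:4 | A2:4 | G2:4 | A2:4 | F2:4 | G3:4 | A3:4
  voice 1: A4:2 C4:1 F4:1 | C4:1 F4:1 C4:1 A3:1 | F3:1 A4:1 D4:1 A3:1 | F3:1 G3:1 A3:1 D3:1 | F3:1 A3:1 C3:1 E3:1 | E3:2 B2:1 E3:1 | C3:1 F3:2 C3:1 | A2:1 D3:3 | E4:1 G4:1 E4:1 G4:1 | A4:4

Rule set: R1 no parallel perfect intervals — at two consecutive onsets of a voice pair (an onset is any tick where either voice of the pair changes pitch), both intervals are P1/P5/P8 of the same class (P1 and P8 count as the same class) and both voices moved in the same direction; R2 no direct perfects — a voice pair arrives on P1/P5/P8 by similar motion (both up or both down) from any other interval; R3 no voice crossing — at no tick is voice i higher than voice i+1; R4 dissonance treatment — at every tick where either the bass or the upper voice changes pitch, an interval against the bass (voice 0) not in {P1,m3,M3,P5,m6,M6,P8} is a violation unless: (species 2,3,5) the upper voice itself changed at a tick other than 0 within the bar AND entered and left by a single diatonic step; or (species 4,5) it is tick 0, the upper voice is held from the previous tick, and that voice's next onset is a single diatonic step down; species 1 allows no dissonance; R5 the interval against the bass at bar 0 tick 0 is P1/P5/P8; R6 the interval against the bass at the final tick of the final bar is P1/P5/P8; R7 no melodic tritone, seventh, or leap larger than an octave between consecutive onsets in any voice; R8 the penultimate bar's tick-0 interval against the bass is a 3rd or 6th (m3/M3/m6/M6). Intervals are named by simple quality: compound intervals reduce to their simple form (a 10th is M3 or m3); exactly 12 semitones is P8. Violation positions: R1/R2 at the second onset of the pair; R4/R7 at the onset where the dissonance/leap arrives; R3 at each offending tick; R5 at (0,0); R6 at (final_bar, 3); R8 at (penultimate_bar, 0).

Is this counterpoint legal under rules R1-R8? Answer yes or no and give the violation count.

No (7 violations)

bar 0: v0=A3 v1=A4 (P8)
bar 1: v0=F3 v1=C4 (P5)
bar 2: v0=D3 v1=F3 (m3)
bar 3: v0=B2 v1=F3 (TT)
bar 4: v0=A2 v1=F3 (m6)
bar 5: v0=G2 v1=E3 (M6)
bar 6: v0=A2 v1=C3 (m3)
bar 7: v0=F2 v1=A2 (M3)
bar 8: v0=G3 v1=E4 (M6)
bar 9: v0=A3 v1=A4 (P8)
  R2 @ bar1.0: A3/F4 m6 -> F3/C4 P5 similar
  R7 @ bar2.1: F3->A4 leap 16st
  R4 @ bar3.0: B2/F3 TT untreated
  R4 @ bar3.2: B2/A3 m7 untreated
  R7 @ bar8.0: F2->G3 leap 14st
  R7 @ bar8.0: D3->E4 leap 14st
  R1 @ bar9.0: G3/G4 P8 -> A3/A4 P8 similar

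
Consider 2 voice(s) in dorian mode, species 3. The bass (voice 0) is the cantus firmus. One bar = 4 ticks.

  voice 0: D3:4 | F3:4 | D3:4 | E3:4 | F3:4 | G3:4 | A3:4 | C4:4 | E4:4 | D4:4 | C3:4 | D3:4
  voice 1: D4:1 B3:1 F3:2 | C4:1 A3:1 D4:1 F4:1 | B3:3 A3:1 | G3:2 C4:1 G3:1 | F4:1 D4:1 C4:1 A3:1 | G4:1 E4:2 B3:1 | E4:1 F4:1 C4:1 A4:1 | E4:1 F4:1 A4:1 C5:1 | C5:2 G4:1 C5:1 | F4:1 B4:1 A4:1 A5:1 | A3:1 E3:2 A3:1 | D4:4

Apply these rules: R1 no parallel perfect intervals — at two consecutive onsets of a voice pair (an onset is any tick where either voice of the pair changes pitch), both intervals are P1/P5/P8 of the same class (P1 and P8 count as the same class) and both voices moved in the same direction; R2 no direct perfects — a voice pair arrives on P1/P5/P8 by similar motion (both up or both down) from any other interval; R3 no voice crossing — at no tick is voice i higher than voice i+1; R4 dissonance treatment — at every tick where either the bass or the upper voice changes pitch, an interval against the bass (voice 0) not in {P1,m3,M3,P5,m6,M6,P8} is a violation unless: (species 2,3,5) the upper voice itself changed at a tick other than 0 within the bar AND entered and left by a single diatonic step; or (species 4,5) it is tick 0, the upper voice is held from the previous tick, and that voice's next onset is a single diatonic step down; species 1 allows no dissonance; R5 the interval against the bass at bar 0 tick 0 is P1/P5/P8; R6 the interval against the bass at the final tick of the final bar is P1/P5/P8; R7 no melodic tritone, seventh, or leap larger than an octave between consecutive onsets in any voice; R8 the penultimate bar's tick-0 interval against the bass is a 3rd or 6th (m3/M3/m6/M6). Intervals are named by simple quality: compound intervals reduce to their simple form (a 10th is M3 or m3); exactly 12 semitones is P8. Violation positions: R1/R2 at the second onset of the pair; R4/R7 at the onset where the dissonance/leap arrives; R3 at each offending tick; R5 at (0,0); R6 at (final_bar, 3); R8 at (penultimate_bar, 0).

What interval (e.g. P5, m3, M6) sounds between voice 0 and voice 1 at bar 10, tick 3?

voice 0=C3 voice 1=A3 -> M6

M6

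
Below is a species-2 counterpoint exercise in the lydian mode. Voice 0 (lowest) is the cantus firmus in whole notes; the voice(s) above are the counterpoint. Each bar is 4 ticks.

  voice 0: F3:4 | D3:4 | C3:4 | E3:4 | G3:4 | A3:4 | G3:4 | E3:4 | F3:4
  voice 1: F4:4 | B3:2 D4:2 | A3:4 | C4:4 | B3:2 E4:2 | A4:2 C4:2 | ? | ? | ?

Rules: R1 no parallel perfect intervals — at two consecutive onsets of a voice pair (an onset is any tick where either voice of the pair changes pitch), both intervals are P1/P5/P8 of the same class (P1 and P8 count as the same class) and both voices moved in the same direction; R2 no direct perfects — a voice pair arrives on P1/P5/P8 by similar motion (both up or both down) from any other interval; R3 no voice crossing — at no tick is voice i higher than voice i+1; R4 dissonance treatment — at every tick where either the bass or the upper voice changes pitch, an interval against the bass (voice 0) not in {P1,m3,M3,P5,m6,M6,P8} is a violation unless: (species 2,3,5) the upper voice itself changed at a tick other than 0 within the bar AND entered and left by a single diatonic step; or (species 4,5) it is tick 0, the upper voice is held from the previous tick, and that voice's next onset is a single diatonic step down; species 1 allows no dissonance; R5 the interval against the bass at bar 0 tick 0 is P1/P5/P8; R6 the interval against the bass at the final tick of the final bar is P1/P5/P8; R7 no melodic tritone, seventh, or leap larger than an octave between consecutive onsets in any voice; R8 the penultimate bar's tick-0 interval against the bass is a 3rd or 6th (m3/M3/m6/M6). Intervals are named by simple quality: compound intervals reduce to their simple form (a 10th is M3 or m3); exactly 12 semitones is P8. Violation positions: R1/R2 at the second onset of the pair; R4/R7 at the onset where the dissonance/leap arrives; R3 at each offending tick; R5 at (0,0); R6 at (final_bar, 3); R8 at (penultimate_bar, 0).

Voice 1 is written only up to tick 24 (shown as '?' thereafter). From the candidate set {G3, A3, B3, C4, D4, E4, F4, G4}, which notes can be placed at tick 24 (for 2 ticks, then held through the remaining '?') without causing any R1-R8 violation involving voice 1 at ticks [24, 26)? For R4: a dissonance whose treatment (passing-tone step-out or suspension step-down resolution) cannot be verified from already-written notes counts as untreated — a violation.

G3: violates R2
A3: violates R4
B3: legal
C4: violates R4
D4: legal
E4: legal
F4: violates R4
G4: legal

{B3, D4, E4, G4}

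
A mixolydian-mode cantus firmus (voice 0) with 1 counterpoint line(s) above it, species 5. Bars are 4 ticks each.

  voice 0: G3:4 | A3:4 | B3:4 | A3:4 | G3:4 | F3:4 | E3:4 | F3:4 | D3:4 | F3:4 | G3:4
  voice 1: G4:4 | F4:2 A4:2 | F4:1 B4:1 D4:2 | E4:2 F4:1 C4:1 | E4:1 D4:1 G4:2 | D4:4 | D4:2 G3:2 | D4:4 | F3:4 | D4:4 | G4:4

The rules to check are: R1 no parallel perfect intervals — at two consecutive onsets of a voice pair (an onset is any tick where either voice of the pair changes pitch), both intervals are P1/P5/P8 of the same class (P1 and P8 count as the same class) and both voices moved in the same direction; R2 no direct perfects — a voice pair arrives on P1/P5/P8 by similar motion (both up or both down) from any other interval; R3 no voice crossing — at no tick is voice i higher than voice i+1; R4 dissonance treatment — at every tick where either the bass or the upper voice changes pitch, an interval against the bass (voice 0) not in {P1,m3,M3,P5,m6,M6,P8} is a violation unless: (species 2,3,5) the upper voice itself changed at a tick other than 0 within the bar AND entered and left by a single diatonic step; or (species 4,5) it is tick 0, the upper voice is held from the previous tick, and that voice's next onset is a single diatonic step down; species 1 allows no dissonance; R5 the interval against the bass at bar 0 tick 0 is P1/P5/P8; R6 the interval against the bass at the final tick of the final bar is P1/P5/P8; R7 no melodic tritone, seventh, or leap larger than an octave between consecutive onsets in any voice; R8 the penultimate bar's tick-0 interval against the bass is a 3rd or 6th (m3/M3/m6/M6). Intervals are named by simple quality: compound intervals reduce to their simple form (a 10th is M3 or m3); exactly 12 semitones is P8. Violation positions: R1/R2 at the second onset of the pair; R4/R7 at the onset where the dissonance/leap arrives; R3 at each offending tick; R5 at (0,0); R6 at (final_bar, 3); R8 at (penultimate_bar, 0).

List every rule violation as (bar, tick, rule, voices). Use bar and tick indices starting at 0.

(2, 0, R4, (0, 1))
(2, 1, R7, (1,))
(6, 0, R4, (0, 1))
(10, 0, R2, (0, 1))

bar 0: v0=G3 v1=G4 downbeat P8
bar 1: v0=A3 v1=F4 downbeat m6
bar 2: v0=B3 v1=F4 downbeat TT
bar 3: v0=A3 v1=E4 downbeat P5
bar 4: v0=G3 v1=E4 downbeat M6
bar 5: v0=F3 v1=D4 downbeat M6
bar 6: v0=E3 v1=D4 downbeat m7
bar 7: v0=F3 v1=D4 downbeat M6
bar 8: v0=D3 v1=F3 downbeat m3
bar 9: v0=F3 v1=D4 downbeat M6
bar 10: v0=G3 v1=G4 downbeat P8
  -> R4 @ bar 2 tick 0 v(0, 1): B3/F4 TT untreated
  -> R7 @ bar 2 tick 1 v(1,): F4->B4 leap 6st
  -> R4 @ bar 6 tick 0 v(0, 1): E3/D4 m7 untreated
  -> R2 @ bar 10 tick 0 v(0, 1): F3/D4 M6 -> G3/G4 P8 similar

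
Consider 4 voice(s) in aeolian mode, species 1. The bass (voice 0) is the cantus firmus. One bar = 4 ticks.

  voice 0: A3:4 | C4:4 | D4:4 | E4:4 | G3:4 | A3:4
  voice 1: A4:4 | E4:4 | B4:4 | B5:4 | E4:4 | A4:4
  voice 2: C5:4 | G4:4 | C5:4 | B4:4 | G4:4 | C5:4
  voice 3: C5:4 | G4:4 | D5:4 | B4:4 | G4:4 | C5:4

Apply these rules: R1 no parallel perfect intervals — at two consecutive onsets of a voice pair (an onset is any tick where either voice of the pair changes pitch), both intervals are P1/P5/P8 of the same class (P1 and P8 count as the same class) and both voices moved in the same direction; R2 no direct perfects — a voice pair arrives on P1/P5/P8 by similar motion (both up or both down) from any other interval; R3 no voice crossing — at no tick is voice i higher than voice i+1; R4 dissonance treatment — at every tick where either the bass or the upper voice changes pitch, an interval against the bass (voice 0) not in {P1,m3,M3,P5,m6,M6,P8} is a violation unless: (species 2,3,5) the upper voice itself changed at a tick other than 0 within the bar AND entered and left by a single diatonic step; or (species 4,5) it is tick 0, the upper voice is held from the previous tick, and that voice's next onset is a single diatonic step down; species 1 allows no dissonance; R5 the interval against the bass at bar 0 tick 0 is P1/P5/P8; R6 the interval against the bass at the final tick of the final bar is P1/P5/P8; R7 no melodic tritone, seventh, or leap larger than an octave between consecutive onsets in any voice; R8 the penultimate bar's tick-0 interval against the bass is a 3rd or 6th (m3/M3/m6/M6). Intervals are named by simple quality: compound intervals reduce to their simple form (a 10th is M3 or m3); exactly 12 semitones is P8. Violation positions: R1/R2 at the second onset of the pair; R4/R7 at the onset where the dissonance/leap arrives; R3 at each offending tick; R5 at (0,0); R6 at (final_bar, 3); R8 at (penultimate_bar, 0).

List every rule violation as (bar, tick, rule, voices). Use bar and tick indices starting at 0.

(0, 0, R5, (0, 2))
(0, 0, R5, (0, 3))
(1, 0, R1, (2, 3))
(2, 0, R2, (0, 3))
(2, 0, R4, (0, 2))
(3, 0, R2, (0, 1))
(3, 0, R2, (2, 3))
(3, 0, R3, (1, 2))
(3, 1, R3, (1, 2))
(3, 2, R3, (1, 2))
(3, 3, R3, (1, 2))
(4, 0, R1, (2, 3))
(4, 0, R2, (0, 2))
(4, 0, R2, (0, 3))
(4, 0, R7, (1,))
(4, 0, R8, (0, 2))
(4, 0, R8, (0, 3))
(5, 0, R1, (2, 3))
(5, 0, R2, (0, 1))
(5, 3, R6, (0, 2))
(5, 3, R6, (0, 3))

bar 0: v0=A3 v1=A4 v2=C5 v3=C5 downbeat m3
bar 1: v0=C4 v1=E4 v2=G4 v3=G4 downbeat P5
bar 2: v0=D4 v1=B4 v2=C5 v3=D5 downbeat P8
bar 3: v0=E4 v1=B5 v2=B4 v3=B4 downbeat P5
bar 4: v0=G3 v1=E4 v2=G4 v3=G4 downbeat P8
bar 5: v0=A3 v1=A4 v2=C5 v3=C5 downbeat m3
  -> R5 @ bar 0 tick 0 v(0, 2): opens on m3
  -> R5 @ bar 0 tick 0 v(0, 3): opens on m3
  -> R1 @ bar 1 tick 0 v(2, 3): C5/C5 P1 -> G4/G4 P1 similar
  -> R2 @ bar 2 tick 0 v(0, 3): C4/G4 P5 -> D4/D5 P8 similar
  -> R4 @ bar 2 tick 0 v(0, 2): D4/C5 m7 untreated
  -> R2 @ bar 3 tick 0 v(0, 1): D4/B4 M6 -> E4/B5 P5 similar
  -> R2 @ bar 3 tick 0 v(2, 3): C5/D5 M2 -> B4/B4 P1 similar
  -> R3 @ bar 3 tick 0 v(1, 2): B5 above B4
  -> R3 @ bar 3 tick 1 v(1, 2): B5 above B4
  -> R3 @ bar 3 tick 2 v(1, 2): B5 above B4
  -> R3 @ bar 3 tick 3 v(1, 2): B5 above B4
  -> R1 @ bar 4 tick 0 v(2, 3): B4/B4 P1 -> G4/G4 P1 similar
  -> R2 @ bar 4 tick 0 v(0, 2): E4/B4 P5 -> G3/G4 P8 similar
  -> R2 @ bar 4 tick 0 v(0, 3): E4/B4 P5 -> G3/G4 P8 similar
  -> R7 @ bar 4 tick 0 v(1,): B5->E4 leap 19st
  -> R8 @ bar 4 tick 0 v(0, 2): penult P8 not 3rd/6th
  -> R8 @ bar 4 tick 0 v(0, 3): penult P8 not 3rd/6th
  -> R1 @ bar 5 tick 0 v(2, 3): G4/G4 P1 -> C5/C5 P1 similar
  -> R2 @ bar 5 tick 0 v(0, 1): G3/E4 M6 -> A3/A4 P8 similar
  -> R6 @ bar 5 tick 3 v(0, 2): closes on m3
  -> R6 @ bar 5 tick 3 v(0, 3): closes on m3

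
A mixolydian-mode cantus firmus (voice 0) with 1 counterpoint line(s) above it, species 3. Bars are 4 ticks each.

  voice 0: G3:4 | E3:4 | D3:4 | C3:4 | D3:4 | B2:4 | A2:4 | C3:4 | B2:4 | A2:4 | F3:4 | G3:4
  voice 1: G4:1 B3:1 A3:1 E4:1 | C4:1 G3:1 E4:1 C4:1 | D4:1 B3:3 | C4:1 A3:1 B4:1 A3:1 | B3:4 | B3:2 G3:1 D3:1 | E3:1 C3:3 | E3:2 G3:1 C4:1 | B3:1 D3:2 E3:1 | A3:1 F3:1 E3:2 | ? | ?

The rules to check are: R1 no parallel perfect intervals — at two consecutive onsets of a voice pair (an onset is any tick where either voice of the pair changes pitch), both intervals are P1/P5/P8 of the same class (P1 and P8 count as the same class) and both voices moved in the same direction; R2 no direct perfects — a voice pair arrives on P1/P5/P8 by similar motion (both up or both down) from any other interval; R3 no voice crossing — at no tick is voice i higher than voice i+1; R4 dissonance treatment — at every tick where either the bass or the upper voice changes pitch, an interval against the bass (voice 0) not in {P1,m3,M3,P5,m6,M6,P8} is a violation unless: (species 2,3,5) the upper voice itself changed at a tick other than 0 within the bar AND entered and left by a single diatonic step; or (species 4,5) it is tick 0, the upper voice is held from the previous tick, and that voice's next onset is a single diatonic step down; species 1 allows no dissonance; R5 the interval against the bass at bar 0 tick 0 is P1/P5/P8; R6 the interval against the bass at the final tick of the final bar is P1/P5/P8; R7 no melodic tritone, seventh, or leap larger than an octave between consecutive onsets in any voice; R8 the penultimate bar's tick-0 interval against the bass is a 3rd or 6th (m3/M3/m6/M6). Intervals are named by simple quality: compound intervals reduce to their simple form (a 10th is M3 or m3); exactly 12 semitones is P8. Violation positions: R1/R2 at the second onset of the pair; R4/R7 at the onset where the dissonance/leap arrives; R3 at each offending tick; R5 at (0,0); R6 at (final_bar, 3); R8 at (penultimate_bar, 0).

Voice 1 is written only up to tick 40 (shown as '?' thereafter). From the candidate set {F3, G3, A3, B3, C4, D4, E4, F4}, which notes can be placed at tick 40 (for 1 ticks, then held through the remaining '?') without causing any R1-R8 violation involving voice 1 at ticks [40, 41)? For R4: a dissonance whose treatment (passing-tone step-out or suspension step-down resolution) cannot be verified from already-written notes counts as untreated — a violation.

F3: violates R2,R8
G3: violates R4,R8
A3: legal
B3: violates R4,R8
C4: violates R1,R8
D4: violates R7
E4: violates R4,R8
F4: violates R2,R7,R8

{A3}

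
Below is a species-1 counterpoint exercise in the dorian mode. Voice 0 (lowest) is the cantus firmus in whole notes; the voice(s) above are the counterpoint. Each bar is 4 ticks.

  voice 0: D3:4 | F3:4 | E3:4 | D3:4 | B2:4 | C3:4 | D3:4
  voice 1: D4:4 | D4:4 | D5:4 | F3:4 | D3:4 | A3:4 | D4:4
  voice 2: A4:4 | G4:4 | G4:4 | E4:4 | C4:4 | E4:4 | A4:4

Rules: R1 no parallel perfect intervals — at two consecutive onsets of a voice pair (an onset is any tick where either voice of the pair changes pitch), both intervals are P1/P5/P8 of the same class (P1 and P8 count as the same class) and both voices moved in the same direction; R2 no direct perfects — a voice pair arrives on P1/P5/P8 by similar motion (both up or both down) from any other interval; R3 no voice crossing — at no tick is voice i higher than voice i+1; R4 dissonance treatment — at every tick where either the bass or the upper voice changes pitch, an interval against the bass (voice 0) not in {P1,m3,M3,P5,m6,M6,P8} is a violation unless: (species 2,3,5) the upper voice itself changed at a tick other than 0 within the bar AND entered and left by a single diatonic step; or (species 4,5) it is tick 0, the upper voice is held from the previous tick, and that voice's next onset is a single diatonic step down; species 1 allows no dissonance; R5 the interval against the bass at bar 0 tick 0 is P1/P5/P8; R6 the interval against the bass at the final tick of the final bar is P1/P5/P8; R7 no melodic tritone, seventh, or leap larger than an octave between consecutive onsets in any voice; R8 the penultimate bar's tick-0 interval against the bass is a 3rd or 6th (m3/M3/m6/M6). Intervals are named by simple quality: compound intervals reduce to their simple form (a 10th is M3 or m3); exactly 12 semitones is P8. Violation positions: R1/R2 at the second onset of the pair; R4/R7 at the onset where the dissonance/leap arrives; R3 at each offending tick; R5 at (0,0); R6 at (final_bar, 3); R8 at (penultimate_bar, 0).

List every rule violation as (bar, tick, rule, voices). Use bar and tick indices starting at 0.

bar 0: v0=D3 v1=D4 v2=A4 downbeat P5
bar 1: v0=F3 v1=D4 v2=G4 downbeat M2
bar 2: v0=E3 v1=D5 v2=G4 downbeat m3
bar 3: v0=D3 v1=F3 v2=E4 downbeat M2
bar 4: v0=B2 v1=D3 v2=C4 downbeat m2
bar 5: v0=C3 v1=A3 v2=E4 downbeat M3
bar 6: v0=D3 v1=D4 v2=A4 downbeat P5
  -> R4 @ bar 1 tick 0 v(0, 2): F3/G4 M2 untreated
  -> R3 @ bar 2 tick 0 v(1, 2): D5 above G4
  -> R4 @ bar 2 tick 0 v(0, 1): E3/D5 m7 untreated
  -> R3 @ bar 2 tick 1 v(1, 2): D5 above G4
  -> R3 @ bar 2 tick 2 v(1, 2): D5 above G4
  -> R3 @ bar 2 tick 3 v(1, 2): D5 above G4
  -> R4 @ bar 3 tick 0 v(0, 2): D3/E4 M2 untreated
  -> R7 @ bar 3 tick 0 v(1,): D5->F3 leap 21st
  -> R4 @ bar 4 tick 0 v(0, 2): B2/C4 m2 untreated
  -> R2 @ bar 5 tick 0 v(1, 2): D3/C4 m7 -> A3/E4 P5 similar
  -> R1 @ bar 6 tick 0 v(1, 2): A3/E4 P5 -> D4/A4 P5 similar
  -> R2 @ bar 6 tick 0 v(0, 1): C3/A3 M6 -> D3/D4 P8 similar
  -> R2 @ bar 6 tick 0 v(0, 2): C3/E4 M3 -> D3/A4 P5 similar

(1, 0, R4, (0, 2))
(2, 0, R3, (1, 2))
(2, 0, R4, (0, 1))
(2, 1, R3, (1, 2))
(2, 2, R3, (1, 2))
(2, 3, R3, (1, 2))
(3, 0, R4, (0, 2))
(3, 0, R7, (1,))
(4, 0, R4, (0, 2))
(5, 0, R2, (1, 2))
(6, 0, R1, (1, 2))
(6, 0, R2, (0, 1))
(6, 0, R2, (0, 2))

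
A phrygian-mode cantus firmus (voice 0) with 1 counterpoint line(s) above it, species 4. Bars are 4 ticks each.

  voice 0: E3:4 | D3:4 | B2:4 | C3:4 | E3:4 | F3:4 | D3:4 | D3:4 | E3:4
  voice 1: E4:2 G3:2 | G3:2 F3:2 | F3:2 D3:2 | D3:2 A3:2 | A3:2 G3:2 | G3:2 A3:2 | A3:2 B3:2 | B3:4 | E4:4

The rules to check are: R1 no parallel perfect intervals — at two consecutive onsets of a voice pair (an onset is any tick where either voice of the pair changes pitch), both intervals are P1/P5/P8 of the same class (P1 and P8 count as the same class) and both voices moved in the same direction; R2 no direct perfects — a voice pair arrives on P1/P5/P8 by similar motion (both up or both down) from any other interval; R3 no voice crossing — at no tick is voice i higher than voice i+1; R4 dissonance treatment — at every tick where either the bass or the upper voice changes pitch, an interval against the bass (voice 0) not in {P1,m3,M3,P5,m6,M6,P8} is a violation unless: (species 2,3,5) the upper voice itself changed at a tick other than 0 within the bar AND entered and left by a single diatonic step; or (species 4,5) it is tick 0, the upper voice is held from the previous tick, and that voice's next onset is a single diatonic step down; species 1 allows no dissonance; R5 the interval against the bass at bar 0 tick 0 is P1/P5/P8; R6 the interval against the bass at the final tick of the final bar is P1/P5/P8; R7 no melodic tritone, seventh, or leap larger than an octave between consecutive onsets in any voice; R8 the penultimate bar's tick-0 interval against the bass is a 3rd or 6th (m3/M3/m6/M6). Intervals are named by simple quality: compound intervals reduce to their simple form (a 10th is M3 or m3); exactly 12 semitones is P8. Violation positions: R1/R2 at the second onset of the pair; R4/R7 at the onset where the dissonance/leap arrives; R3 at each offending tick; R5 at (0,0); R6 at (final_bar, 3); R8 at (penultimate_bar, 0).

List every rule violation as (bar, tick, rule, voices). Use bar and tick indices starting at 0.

(2, 0, R4, (0, 1))
(3, 0, R4, (0, 1))
(5, 0, R4, (0, 1))
(8, 0, R2, (0, 1))

bar 0: v0=E3 v1=E4 downbeat P8
bar 1: v0=D3 v1=G3 downbeat P4
bar 2: v0=B2 v1=F3 downbeat TT
bar 3: v0=C3 v1=D3 downbeat M2
bar 4: v0=E3 v1=A3 downbeat P4
bar 5: v0=F3 v1=G3 downbeat M2
bar 6: v0=D3 v1=A3 downbeat P5
bar 7: v0=D3 v1=B3 downbeat M6
bar 8: v0=E3 v1=E4 downbeat P8
  -> R4 @ bar 2 tick 0 v(0, 1): B2/F3 TT untreated
  -> R4 @ bar 3 tick 0 v(0, 1): C3/D3 M2 untreated
  -> R4 @ bar 5 tick 0 v(0, 1): F3/G3 M2 untreated
  -> R2 @ bar 8 tick 0 v(0, 1): D3/B3 M6 -> E3/E4 P8 similar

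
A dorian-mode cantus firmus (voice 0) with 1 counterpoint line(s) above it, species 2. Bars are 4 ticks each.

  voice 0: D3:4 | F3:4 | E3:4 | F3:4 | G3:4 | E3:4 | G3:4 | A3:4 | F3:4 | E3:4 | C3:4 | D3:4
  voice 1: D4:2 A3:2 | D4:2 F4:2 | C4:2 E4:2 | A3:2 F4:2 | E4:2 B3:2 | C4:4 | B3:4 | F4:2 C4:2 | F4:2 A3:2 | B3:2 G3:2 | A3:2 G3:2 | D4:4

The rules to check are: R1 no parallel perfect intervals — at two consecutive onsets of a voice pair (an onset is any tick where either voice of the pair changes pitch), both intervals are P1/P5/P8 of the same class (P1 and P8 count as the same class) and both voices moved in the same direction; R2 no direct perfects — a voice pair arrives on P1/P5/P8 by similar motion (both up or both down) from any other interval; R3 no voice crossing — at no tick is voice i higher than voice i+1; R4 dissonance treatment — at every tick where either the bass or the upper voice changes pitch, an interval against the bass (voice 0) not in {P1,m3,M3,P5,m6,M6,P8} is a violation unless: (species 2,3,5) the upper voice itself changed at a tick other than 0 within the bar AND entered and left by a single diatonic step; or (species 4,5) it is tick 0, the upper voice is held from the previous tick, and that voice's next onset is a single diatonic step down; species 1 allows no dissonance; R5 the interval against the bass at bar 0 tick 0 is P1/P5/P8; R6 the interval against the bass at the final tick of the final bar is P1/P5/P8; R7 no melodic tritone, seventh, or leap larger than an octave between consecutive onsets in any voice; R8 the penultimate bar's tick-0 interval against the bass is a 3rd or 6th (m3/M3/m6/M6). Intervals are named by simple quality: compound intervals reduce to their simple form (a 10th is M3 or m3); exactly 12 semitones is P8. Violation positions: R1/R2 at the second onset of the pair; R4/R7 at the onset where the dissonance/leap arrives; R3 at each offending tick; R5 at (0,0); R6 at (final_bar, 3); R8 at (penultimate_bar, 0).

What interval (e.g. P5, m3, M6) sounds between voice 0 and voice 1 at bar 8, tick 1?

P8

voice 0=F3 voice 1=F4 -> P8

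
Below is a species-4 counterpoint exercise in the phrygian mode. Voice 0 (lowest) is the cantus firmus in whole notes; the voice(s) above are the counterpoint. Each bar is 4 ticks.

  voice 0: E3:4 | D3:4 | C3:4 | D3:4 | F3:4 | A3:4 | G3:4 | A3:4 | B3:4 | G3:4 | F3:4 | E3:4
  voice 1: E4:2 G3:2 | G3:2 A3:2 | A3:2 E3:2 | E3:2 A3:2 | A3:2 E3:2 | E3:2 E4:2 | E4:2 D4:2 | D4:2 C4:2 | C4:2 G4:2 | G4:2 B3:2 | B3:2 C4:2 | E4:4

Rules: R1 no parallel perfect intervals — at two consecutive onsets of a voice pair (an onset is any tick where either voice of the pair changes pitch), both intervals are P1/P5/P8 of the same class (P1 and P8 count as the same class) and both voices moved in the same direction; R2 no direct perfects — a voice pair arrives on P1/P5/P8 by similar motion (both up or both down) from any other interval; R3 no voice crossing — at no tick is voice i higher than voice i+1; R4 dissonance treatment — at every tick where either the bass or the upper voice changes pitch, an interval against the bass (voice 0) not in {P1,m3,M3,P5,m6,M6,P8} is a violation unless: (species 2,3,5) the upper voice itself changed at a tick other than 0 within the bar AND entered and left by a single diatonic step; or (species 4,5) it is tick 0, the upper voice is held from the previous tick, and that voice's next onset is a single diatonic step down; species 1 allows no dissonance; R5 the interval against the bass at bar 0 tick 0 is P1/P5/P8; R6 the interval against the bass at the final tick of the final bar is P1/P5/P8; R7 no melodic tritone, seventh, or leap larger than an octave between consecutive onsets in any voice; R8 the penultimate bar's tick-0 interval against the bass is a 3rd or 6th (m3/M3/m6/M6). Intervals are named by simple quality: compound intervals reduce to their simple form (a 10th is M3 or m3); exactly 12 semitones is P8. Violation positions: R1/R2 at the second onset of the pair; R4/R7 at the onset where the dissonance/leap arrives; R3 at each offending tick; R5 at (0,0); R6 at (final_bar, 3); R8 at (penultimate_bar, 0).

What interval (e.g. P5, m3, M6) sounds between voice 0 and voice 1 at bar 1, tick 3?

voice 0=D3 voice 1=A3 -> P5

P5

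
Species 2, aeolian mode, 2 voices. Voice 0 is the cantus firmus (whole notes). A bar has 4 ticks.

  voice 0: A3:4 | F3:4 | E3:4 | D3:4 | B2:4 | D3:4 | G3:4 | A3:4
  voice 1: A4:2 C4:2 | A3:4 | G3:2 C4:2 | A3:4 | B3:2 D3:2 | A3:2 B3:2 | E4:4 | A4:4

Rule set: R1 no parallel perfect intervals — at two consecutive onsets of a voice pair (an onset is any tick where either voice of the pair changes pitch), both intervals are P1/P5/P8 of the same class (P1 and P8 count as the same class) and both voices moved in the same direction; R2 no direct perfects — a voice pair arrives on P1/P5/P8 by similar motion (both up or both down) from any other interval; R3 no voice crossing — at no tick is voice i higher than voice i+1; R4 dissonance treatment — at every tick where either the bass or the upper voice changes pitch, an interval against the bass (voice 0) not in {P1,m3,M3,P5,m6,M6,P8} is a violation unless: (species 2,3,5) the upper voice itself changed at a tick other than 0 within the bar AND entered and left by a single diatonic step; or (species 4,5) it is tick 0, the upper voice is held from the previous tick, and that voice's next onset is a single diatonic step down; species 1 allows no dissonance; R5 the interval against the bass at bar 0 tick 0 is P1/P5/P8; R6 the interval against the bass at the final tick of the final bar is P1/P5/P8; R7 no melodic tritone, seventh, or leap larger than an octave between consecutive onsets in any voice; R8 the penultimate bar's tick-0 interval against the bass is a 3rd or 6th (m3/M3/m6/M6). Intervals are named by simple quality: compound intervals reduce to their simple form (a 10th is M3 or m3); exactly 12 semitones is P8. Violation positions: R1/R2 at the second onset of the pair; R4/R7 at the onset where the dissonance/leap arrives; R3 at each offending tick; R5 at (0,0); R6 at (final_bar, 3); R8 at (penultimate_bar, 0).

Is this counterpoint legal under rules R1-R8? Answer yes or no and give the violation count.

No (3 violations)

bar 0: v0=A3 v1=A4 (P8)
bar 1: v0=F3 v1=A3 (M3)
bar 2: v0=E3 v1=G3 (m3)
bar 3: v0=D3 v1=A3 (P5)
bar 4: v0=B2 v1=B3 (P8)
bar 5: v0=D3 v1=A3 (P5)
bar 6: v0=G3 v1=E4 (M6)
bar 7: v0=A3 v1=A4 (P8)
  R2 @ bar3.0: E3/C4 m6 -> D3/A3 P5 similar
  R2 @ bar5.0: B2/D3 m3 -> D3/A3 P5 similar
  R2 @ bar7.0: G3/E4 M6 -> A3/A4 P8 similar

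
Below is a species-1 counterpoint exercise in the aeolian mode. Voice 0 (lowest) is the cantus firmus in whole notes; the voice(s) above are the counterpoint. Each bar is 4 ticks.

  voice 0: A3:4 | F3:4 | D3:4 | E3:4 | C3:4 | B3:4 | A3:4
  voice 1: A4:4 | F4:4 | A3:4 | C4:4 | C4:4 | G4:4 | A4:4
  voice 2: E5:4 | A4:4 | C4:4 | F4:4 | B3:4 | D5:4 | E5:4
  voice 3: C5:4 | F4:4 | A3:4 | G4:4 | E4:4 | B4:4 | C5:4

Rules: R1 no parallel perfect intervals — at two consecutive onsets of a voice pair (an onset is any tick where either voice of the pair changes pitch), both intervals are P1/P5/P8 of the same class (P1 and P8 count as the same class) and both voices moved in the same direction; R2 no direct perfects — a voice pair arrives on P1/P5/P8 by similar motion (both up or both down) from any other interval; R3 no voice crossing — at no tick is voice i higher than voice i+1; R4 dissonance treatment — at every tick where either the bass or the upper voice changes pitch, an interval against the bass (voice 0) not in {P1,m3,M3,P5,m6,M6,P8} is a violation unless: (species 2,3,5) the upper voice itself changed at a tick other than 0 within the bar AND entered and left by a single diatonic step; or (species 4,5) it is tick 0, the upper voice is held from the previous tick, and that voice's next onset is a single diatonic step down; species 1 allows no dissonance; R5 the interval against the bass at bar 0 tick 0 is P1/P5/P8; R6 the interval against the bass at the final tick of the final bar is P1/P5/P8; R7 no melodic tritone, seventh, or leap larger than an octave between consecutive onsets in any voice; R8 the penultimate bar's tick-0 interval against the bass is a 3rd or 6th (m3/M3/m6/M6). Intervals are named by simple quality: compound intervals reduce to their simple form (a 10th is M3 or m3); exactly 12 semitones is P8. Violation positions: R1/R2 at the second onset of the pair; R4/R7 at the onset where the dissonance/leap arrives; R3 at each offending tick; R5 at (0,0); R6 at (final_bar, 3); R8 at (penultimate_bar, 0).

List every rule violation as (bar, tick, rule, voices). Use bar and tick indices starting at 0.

bar 0: v0=A3 v1=A4 v2=E5 v3=C5 downbeat m3
bar 1: v0=F3 v1=F4 v2=A4 v3=F4 downbeat P8
bar 2: v0=D3 v1=A3 v2=C4 v3=A3 downbeat P5
bar 3: v0=E3 v1=C4 v2=F4 v3=G4 downbeat m3
bar 4: v0=C3 v1=C4 v2=B3 v3=E4 downbeat M3
bar 5: v0=B3 v1=G4 v2=D5 v3=B4 downbeat P8
bar 6: v0=A3 v1=A4 v2=E5 v3=C5 downbeat m3
  -> R3 @ bar 0 tick 0 v(2, 3): E5 above C5
  -> R5 @ bar 0 tick 0 v(0, 3): opens on m3
  -> R3 @ bar 0 tick 1 v(2, 3): E5 above C5
  -> R3 @ bar 0 tick 2 v(2, 3): E5 above C5
  -> R3 @ bar 0 tick 3 v(2, 3): E5 above C5
  -> R1 @ bar 1 tick 0 v(0, 1): A3/A4 P8 -> F3/F4 P8 similar
  -> R2 @ bar 1 tick 0 v(0, 3): A3/C5 m3 -> F3/F4 P8 similar
  -> R2 @ bar 1 tick 0 v(1, 3): A4/C5 m3 -> F4/F4 P1 similar
  -> R3 @ bar 1 tick 0 v(2, 3): A4 above F4
  -> R3 @ bar 1 tick 1 v(2, 3): A4 above F4
  -> R3 @ bar 1 tick 2 v(2, 3): A4 above F4
  -> R3 @ bar 1 tick 3 v(2, 3): A4 above F4
  -> R1 @ bar 2 tick 0 v(1, 3): F4/F4 P1 -> A3/A3 P1 similar
  -> R2 @ bar 2 tick 0 v(0, 1): F3/F4 P8 -> D3/A3 P5 similar
  -> R2 @ bar 2 tick 0 v(0, 3): F3/F4 P8 -> D3/A3 P5 similar
  -> R3 @ bar 2 tick 0 v(2, 3): C4 above A3
  -> R4 @ bar 2 tick 0 v(0, 2): D3/C4 m7 untreated
  -> R3 @ bar 2 tick 1 v(2, 3): C4 above A3
  -> R3 @ bar 2 tick 2 v(2, 3): C4 above A3
  -> R3 @ bar 2 tick 3 v(2, 3): C4 above A3
  -> R2 @ bar 3 tick 0 v(1, 3): A3/A3 P1 -> C4/G4 P5 similar
  -> R4 @ bar 3 tick 0 v(0, 2): E3/F4 m2 untreated
  -> R7 @ bar 3 tick 0 v(3,): A3->G4 leap 10st
  -> R3 @ bar 4 tick 0 v(1, 2): C4 above B3
  -> R4 @ bar 4 tick 0 v(0, 2): C3/B3 M7 untreated
  -> R7 @ bar 4 tick 0 v(2,): F4->B3 leap 6st
  -> R3 @ bar 4 tick 1 v(1, 2): C4 above B3
  -> R3 @ bar 4 tick 2 v(1, 2): C4 above B3
  -> R3 @ bar 4 tick 3 v(1, 2): C4 above B3
  -> R2 @ bar 5 tick 0 v(0, 3): C3/E4 M3 -> B3/B4 P8 similar
  -> R2 @ bar 5 tick 0 v(1, 2): C4/B3 m2 -> G4/D5 P5 similar
  -> R3 @ bar 5 tick 0 v(2, 3): D5 above B4
  -> R7 @ bar 5 tick 0 v(0,): C3->B3 leap 11st
  -> R7 @ bar 5 tick 0 v(2,): B3->D5 leap 15st
  -> R8 @ bar 5 tick 0 v(0, 3): penult P8 not 3rd/6th
  -> R3 @ bar 5 tick 1 v(2, 3): D5 above B4
  -> R3 @ bar 5 tick 2 v(2, 3): D5 above B4
  -> R3 @ bar 5 tick 3 v(2, 3): D5 above B4
  -> R1 @ bar 6 tick 0 v(1, 2): G4/D5 P5 -> A4/E5 P5 similar
  -> R3 @ bar 6 tick 0 v(2, 3): E5 above C5
  -> R3 @ bar 6 tick 1 v(2, 3): E5 above C5
  -> R3 @ bar 6 tick 2 v(2, 3): E5 above C5
  -> R3 @ bar 6 tick 3 v(2, 3): E5 above C5
  -> R6 @ bar 6 tick 3 v(0, 3): closes on m3

(0, 0, R3, (2, 3))
(0, 0, R5, (0, 3))
(0, 1, R3, (2, 3))
(0, 2, R3, (2, 3))
(0, 3, R3, (2, 3))
(1, 0, R1, (0, 1))
(1, 0, R2, (0, 3))
(1, 0, R2, (1, 3))
(1, 0, R3, (2, 3))
(1, 1, R3, (2, 3))
(1, 2, R3, (2, 3))
(1, 3, R3, (2, 3))
(2, 0, R1, (1, 3))
(2, 0, R2, (0, 1))
(2, 0, R2, (0, 3))
(2, 0, R3, (2, 3))
(2, 0, R4, (0, 2))
(2, 1, R3, (2, 3))
(2, 2, R3, (2, 3))
(2, 3, R3, (2, 3))
(3, 0, R2, (1, 3))
(3, 0, R4, (0, 2))
(3, 0, R7, (3,))
(4, 0, R3, (1, 2))
(4, 0, R4, (0, 2))
(4, 0, R7, (2,))
(4, 1, R3, (1, 2))
(4, 2, R3, (1, 2))
(4, 3, R3, (1, 2))
(5, 0, R2, (0, 3))
(5, 0, R2, (1, 2))
(5, 0, R3, (2, 3))
(5, 0, R7, (0,))
(5, 0, R7, (2,))
(5, 0, R8, (0, 3))
(5, 1, R3, (2, 3))
(5, 2, R3, (2, 3))
(5, 3, R3, (2, 3))
(6, 0, R1, (1, 2))
(6, 0, R3, (2, 3))
(6, 1, R3, (2, 3))
(6, 2, R3, (2, 3))
(6, 3, R3, (2, 3))
(6, 3, R6, (0, 3))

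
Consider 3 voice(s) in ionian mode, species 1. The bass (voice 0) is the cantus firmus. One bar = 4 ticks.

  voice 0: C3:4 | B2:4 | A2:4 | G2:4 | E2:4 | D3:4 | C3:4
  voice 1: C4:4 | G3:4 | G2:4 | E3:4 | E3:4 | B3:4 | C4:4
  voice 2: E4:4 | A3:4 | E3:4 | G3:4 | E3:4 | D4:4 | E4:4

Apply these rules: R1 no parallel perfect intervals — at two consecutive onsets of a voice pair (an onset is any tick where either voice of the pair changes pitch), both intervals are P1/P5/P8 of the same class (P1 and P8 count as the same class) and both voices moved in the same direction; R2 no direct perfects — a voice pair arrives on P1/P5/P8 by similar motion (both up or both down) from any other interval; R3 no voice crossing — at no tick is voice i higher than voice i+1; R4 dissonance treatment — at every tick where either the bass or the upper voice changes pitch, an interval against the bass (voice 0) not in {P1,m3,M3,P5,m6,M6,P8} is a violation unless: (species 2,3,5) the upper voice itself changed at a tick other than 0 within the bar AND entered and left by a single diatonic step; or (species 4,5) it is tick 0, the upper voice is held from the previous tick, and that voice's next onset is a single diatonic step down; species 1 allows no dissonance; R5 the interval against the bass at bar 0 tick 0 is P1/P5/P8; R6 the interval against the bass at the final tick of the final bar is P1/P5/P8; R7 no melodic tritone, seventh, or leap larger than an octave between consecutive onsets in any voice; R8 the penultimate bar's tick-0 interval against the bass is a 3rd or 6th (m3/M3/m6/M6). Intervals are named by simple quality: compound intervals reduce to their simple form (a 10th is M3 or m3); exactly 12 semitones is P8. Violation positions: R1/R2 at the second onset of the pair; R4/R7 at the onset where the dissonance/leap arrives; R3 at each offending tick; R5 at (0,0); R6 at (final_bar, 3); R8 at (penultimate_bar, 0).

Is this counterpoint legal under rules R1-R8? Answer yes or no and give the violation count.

bar 0: v0=C3 v1=C4 v2=E4 (M3)
bar 1: v0=B2 v1=G3 v2=A3 (m7)
bar 2: v0=A2 v1=G2 v2=E3 (P5)
bar 3: v0=G2 v1=E3 v2=G3 (P8)
bar 4: v0=E2 v1=E3 v2=E3 (P8)
bar 5: v0=D3 v1=B3 v2=D4 (P8)
bar 6: v0=C3 v1=C4 v2=E4 (M3)
  R5 @ bar0.0: opens on M3
  R4 @ bar1.0: B2/A3 m7 untreated
  R2 @ bar2.0: B2/A3 m7 -> A2/E3 P5 similar
  R3 @ bar2.0: A2 above G2
  R4 @ bar2.0: A2/G2 M2 untreated
  R3 @ bar2.1: A2 above G2
  R3 @ bar2.2: A2 above G2
  R3 @ bar2.3: A2 above G2
  R1 @ bar4.0: G2/G3 P8 -> E2/E3 P8 similar
  R1 @ bar5.0: E2/E3 P8 -> D3/D4 P8 similar
  R7 @ bar5.0: E2->D3 leap 10st
  R7 @ bar5.0: E3->D4 leap 10st
  R8 @ bar5.0: penult P8 not 3rd/6th
  R6 @ bar6.3: closes on M3

No (14 violations)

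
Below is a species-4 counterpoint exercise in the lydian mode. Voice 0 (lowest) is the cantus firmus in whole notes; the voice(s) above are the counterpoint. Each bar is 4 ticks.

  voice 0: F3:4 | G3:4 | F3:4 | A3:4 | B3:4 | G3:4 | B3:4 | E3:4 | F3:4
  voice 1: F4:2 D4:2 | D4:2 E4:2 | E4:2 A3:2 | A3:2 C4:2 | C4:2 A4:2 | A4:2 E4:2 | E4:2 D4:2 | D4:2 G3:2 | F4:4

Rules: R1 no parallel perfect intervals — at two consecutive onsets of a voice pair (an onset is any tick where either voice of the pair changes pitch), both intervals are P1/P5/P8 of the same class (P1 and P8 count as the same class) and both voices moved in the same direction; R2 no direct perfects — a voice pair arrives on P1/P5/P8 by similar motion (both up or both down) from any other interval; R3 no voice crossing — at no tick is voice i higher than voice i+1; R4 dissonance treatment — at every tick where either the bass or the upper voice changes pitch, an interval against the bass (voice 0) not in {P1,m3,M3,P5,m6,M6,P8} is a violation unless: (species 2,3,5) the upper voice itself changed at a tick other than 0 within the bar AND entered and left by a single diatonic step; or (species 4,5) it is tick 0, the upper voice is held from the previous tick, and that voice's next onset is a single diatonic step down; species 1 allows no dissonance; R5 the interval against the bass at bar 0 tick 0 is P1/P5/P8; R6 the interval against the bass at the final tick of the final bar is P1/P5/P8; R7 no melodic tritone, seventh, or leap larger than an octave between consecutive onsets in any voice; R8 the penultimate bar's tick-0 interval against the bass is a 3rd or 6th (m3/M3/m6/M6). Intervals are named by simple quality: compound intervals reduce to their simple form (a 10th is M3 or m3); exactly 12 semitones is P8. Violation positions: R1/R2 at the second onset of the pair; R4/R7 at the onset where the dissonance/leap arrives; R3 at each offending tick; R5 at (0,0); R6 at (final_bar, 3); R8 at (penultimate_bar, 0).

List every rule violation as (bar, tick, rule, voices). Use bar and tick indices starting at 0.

(2, 0, R4, (0, 1))
(4, 0, R4, (0, 1))
(4, 2, R4, (0, 1))
(5, 0, R4, (0, 1))
(7, 0, R4, (0, 1))
(7, 0, R8, (0, 1))
(8, 0, R2, (0, 1))
(8, 0, R7, (1,))

bar 0: v0=F3 v1=F4 downbeat P8
bar 1: v0=G3 v1=D4 downbeat P5
bar 2: v0=F3 v1=E4 downbeat M7
bar 3: v0=A3 v1=A3 downbeat P1
bar 4: v0=B3 v1=C4 downbeat m2
bar 5: v0=G3 v1=A4 downbeat M2
bar 6: v0=B3 v1=E4 downbeat P4
bar 7: v0=E3 v1=D4 downbeat m7
bar 8: v0=F3 v1=F4 downbeat P8
  -> R4 @ bar 2 tick 0 v(0, 1): F3/E4 M7 untreated
  -> R4 @ bar 4 tick 0 v(0, 1): B3/C4 m2 untreated
  -> R4 @ bar 4 tick 2 v(0, 1): B3/A4 m7 untreated
  -> R4 @ bar 5 tick 0 v(0, 1): G3/A4 M2 untreated
  -> R4 @ bar 7 tick 0 v(0, 1): E3/D4 m7 untreated
  -> R8 @ bar 7 tick 0 v(0, 1): penult m7 not 3rd/6th
  -> R2 @ bar 8 tick 0 v(0, 1): E3/G3 m3 -> F3/F4 P8 similar
  -> R7 @ bar 8 tick 0 v(1,): G3->F4 leap 10st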